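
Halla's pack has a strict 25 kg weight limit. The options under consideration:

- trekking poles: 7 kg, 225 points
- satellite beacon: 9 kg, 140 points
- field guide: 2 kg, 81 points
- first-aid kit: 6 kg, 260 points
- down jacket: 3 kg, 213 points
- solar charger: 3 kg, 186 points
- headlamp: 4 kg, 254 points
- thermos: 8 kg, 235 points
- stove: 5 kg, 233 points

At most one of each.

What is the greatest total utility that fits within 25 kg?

1227

Field guide + first-aid kit + down jacket + solar charger + headlamp + stove uses 23 of the 25 kg and totals 1227.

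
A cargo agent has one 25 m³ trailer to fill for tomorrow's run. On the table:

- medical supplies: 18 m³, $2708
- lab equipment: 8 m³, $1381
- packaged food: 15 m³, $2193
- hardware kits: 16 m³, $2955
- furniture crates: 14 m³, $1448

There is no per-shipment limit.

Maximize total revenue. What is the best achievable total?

4336

Best packing: lab equipment + hardware kits — 24 m³, 4336 total.
Nothing else within 25 m³ beats 4336.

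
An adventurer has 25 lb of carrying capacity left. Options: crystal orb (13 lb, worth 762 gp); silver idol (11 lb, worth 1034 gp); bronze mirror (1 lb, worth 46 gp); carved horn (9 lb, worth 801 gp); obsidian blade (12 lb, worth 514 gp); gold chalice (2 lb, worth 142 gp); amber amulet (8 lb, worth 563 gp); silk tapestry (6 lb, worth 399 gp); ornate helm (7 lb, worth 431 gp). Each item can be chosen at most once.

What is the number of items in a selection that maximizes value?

4

Best achievable value is 2023.
silver idol + bronze mirror + carved horn + gold chalice hits 2023 at 23 lb.
Every optimal selection uses 4 items.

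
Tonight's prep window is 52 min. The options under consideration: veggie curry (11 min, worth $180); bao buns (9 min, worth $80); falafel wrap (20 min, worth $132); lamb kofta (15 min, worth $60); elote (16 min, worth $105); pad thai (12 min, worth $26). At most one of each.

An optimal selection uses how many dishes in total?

Optimal total is 425.
For example veggie curry + bao buns + lamb kofta + elote achieves it, using 51 min.
Any selection reaching 425 contains exactly 4 dishes.

4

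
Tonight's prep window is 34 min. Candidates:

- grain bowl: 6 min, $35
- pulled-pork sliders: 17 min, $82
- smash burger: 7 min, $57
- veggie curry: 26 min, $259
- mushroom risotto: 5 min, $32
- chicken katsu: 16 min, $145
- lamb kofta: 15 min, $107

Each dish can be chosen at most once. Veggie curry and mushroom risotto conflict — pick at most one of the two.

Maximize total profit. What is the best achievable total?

Best packing: smash burger + veggie curry — 33 min, 316 total.
Runner-up grain bowl + veggie curry tops out at 294.

316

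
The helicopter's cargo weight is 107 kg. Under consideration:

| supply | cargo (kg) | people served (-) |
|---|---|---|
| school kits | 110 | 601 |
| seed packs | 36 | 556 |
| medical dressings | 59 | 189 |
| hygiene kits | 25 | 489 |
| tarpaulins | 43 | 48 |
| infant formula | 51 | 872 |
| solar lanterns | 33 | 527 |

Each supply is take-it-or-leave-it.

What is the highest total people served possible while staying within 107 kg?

The ratio heuristic lands on hygiene kits + infant formula (1361) but leaves 31 kg idle.
Replace infant formula with seed packs + solar lanterns: the trade gains 211 net, giving 1572 at 94 kg.

1572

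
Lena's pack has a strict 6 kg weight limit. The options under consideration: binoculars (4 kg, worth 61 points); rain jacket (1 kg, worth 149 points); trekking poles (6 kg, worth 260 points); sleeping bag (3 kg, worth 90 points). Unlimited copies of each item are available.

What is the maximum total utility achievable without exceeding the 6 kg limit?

894

Taking 6×rain jacket: 6 kg used, 894 in utility.
Nothing else within 6 kg beats 894.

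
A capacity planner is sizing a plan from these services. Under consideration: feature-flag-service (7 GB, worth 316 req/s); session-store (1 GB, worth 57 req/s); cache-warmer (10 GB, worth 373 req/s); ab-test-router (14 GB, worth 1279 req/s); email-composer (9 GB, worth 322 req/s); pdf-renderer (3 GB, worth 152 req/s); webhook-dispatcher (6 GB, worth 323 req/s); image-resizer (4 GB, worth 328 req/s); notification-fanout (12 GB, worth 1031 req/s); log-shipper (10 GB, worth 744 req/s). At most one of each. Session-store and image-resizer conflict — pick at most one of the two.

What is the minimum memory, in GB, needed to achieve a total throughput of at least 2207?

26

Need the lightest bundle worth ≥ 2207.
ab-test-router + notification-fanout reaches 2310 using 26 GB.
Any bundle with less than 26 GB falls short of 2207.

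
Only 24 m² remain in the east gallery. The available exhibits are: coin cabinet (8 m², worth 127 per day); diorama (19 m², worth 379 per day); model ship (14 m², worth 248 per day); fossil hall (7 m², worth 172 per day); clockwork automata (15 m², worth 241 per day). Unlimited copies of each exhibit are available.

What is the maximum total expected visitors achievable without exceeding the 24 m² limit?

Density check — fossil hall 24.57, diorama 19.95, model ship 17.71 are the best per m².
Best packing: 3×fossil hall — 21 m², 516 total.
No other feasible combination exceeds 516.

516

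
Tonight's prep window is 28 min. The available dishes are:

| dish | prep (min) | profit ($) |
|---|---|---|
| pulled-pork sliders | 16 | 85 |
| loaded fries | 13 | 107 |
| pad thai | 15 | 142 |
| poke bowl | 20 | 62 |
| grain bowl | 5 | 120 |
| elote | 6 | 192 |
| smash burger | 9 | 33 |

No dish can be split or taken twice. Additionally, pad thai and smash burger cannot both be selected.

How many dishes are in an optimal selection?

3

The maximum profit within 28 min is 454.
For example pad thai + grain bowl + elote achieves it, using 26 min.
All optima have 3 dishes.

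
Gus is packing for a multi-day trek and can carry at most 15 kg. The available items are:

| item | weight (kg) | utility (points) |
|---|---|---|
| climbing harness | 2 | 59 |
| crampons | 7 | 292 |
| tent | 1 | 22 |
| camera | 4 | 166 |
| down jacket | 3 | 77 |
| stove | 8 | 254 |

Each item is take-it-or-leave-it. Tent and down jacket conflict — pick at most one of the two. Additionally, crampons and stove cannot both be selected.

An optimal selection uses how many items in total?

4

The maximum utility within 15 kg is 539.
One optimal bundle: climbing harness + crampons + tent + camera (14 kg).
Every optimal selection uses 4 items.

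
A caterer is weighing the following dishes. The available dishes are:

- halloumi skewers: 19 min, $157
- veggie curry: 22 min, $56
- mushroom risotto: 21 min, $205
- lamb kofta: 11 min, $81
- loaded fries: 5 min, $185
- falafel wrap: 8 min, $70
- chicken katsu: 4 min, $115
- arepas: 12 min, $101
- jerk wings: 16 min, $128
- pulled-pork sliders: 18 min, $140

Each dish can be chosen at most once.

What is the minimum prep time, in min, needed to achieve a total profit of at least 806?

68

Minimise min subject to total profit ≥ 806.
Taking halloumi skewers + mushroom risotto + lamb kofta + loaded fries + falafel wrap + chicken katsu gives 813 (≥ 806) for 68 min.
Any bundle with less than 68 min falls short of 806.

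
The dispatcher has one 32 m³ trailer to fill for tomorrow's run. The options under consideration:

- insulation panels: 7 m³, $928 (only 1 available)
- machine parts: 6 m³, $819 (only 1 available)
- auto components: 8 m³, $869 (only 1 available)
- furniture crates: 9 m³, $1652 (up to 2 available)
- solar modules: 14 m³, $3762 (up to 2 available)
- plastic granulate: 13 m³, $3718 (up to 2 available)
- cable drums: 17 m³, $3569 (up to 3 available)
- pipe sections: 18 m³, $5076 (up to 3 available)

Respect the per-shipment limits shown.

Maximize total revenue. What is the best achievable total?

Ranking by ratio (revenue/m³): plastic granulate 286.00, pipe sections 282.00, solar modules 268.71.
Taking the top-ratio shipments first gives machine parts + 2×plastic granulate for 8255 (32 m³).
The 32 m³ tied up in machine parts and 2×plastic granulate is better spent on solar modules + pipe sections — total rises to 8838 (32 m³).

8838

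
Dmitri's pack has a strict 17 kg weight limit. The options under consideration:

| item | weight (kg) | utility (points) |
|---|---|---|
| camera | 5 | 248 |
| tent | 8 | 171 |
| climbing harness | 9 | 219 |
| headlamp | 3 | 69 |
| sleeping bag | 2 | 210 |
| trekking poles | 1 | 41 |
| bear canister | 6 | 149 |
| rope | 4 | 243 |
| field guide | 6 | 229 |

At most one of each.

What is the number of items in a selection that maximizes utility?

4

Best achievable utility is 930.
For example camera + sleeping bag + rope + field guide achieves it, using 17 kg.
All optima have 4 items.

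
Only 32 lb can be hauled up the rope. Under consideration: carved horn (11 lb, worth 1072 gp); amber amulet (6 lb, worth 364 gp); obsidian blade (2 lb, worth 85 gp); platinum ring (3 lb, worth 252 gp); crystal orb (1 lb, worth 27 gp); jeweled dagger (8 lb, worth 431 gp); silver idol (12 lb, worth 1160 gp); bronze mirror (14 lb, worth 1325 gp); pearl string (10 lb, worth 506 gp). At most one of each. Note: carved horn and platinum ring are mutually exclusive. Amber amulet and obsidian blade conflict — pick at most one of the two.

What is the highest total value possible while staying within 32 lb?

By value per lb: carved horn 97.45, silver idol 96.67, bronze mirror 94.64 lead.
Amber amulet + silver idol + bronze mirror uses 32 of the 32 lb and totals 2849.

2849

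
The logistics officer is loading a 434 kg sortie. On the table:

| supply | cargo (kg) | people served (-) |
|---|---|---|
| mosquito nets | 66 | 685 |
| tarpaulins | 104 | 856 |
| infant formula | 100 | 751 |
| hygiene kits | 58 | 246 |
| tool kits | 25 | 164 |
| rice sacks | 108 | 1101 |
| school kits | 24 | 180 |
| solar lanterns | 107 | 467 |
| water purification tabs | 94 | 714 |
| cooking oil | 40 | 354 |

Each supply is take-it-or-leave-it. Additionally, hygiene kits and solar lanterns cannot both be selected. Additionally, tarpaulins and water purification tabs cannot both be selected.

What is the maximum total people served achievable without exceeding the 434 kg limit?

3785

Density check — mosquito nets 10.38, rice sacks 10.19, cooking oil 8.85, tarpaulins 8.23 are the best per kg.
Taking mosquito nets + infant formula + rice sacks + school kits + water purification tabs + cooking oil: 432 kg used, 3785 in people served.
The closest alternative, mosquito nets + infant formula + tool kits + rice sacks + water purification tabs + cooking oil, reaches only 3769.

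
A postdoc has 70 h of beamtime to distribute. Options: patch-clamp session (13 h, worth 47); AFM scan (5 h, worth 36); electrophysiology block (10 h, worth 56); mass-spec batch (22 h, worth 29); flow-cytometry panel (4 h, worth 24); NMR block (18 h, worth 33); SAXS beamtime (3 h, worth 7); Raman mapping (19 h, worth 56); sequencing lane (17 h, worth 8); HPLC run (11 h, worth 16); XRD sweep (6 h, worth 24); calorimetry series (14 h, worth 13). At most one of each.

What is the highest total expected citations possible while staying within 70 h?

Greedy by ratio would take patch-clamp session + AFM scan + electrophysiology block + flow-cytometry panel + SAXS beamtime + Raman mapping + XRD sweep: 60 h used, total 250.
Dropping SAXS beamtime frees 3 h; slotting in HPLC run (11 h) lifts the total to 259 at 68 h.
Runner-up patch-clamp session + AFM scan + electrophysiology block + flow-cytometry panel + NMR block + Raman mapping tops out at 252.

259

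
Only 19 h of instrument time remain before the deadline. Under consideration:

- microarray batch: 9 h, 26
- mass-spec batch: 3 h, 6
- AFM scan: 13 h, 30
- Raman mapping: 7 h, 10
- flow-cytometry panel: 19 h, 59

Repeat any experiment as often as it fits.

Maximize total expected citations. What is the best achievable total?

59

Ranking by ratio (expected citations/h): flow-cytometry panel 3.11, microarray batch 2.89, AFM scan 2.31, mass-spec batch 2.00.
The ratio ordering already packs tightly: flow-cytometry panel, 19 h, 59.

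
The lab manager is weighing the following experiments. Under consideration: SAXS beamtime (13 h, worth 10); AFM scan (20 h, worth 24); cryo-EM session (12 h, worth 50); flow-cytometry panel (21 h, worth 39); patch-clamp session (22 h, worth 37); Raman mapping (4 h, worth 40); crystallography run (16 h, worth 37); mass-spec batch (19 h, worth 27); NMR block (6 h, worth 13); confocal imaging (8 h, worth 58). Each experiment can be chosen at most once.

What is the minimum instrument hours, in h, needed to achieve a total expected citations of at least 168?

40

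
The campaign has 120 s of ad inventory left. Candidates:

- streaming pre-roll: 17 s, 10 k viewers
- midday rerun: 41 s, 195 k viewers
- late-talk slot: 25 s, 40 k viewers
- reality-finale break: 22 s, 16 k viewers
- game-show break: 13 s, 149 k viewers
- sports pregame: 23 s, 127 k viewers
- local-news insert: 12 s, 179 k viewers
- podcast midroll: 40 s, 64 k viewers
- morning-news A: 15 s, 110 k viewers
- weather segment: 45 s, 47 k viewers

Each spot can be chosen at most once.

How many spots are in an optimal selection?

5

Optimal total is 760.
One optimal bundle: midday rerun + game-show break + sports pregame + local-news insert + morning-news A (104 s).
Any selection reaching 760 contains exactly 5 spots.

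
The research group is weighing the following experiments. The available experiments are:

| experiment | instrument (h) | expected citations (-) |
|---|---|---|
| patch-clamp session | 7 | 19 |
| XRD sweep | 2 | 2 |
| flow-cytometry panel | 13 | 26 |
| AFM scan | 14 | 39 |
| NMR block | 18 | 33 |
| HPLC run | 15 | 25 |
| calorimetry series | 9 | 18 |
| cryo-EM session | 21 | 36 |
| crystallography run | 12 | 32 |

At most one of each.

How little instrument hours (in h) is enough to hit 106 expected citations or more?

Minimise h subject to total expected citations ≥ 106.
patch-clamp session + AFM scan + calorimetry series + crystallography run: 108 expected citations at 42 h.
Below 42 h the best achievable stays under 106.

42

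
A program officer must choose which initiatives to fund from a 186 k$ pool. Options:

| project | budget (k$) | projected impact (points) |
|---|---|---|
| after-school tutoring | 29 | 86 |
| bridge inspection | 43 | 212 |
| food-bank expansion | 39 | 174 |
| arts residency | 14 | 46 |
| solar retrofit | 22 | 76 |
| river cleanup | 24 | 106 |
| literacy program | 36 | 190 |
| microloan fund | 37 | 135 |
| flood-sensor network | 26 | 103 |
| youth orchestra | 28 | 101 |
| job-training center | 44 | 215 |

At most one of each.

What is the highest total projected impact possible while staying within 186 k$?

The ratio ordering already packs tightly: bridge inspection + food-bank expansion + river cleanup + literacy program + job-training center, 186 k$, 897.
Runner-up bridge inspection + food-bank expansion + solar retrofit + literacy program + job-training center tops out at 867.

897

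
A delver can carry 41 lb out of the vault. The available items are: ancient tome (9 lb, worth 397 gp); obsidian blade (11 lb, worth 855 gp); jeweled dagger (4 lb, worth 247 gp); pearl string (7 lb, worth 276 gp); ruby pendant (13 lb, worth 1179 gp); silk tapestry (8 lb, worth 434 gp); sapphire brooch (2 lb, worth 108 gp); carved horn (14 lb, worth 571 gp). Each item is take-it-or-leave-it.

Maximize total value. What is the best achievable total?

2865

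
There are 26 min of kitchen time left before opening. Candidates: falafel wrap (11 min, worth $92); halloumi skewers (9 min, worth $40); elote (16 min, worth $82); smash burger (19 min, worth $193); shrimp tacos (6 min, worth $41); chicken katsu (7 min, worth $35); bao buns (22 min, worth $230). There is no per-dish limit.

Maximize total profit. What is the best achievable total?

234

Greedy by ratio would take bao buns: 22 min used, total 230.
Dropping bao buns frees 22 min; slotting in smash burger + shrimp tacos (25 min) lifts the total to 234 at 25 min.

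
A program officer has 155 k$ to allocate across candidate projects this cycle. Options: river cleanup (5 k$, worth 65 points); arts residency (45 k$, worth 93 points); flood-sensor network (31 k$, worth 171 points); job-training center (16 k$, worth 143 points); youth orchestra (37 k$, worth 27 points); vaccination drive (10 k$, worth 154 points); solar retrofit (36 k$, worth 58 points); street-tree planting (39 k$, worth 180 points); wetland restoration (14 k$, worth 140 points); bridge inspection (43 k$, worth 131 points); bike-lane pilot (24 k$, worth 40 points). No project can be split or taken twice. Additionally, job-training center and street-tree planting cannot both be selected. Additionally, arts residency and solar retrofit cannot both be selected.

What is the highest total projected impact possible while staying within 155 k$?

Density check — vaccination drive 15.40, river cleanup 13.00, wetland restoration 10.00, job-training center 8.94 are the best per k$.
Taking river cleanup + flood-sensor network + job-training center + vaccination drive + solar retrofit + wetland restoration + bridge inspection: 155 k$ used, 862 in projected impact.
An exhaustive check of the 2048 subsets confirms 862.

862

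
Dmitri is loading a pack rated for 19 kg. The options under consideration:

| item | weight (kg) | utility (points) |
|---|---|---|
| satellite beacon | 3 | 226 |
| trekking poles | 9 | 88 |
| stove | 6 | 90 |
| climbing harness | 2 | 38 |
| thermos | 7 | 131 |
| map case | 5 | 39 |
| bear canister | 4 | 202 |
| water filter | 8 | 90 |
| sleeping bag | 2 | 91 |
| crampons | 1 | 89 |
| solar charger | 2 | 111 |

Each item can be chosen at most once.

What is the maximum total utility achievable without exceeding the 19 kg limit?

Density check — crampons 89.00, satellite beacon 75.33, solar charger 55.50, bear canister 50.50 are the best per kg.
A density-first pass picks satellite beacon + climbing harness + map case + bear canister + sleeping bag + crampons + solar charger — 796 at 19 kg.
Dropping climbing harness and map case frees 7 kg; slotting in thermos (7 kg) lifts the total to 850 at 19 kg.
The closest alternative, satellite beacon + stove + bear canister + sleeping bag + crampons + solar charger, reaches only 809.

850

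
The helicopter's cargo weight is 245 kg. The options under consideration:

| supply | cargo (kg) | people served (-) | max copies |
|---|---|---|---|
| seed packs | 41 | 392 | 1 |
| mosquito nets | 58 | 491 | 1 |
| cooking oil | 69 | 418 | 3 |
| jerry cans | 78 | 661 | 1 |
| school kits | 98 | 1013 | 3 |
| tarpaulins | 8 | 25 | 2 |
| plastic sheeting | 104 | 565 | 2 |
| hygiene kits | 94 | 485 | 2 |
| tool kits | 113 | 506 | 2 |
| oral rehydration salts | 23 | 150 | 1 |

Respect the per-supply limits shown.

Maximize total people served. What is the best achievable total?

The ratio ordering already packs tightly: seed packs + 2×school kits + tarpaulins, 245 kg, 2443.
No other feasible combination exceeds 2443.

2443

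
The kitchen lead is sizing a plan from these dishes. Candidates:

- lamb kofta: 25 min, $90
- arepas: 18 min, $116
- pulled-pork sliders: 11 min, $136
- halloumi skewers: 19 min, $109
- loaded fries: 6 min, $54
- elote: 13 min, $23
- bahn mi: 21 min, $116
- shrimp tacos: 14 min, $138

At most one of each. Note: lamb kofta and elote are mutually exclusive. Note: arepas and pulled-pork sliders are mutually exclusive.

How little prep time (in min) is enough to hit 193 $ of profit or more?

Minimise min subject to total profit ≥ 193.
pulled-pork sliders + shrimp tacos: 274 profit at 25 min.
No combination under 25 min hits 193.

25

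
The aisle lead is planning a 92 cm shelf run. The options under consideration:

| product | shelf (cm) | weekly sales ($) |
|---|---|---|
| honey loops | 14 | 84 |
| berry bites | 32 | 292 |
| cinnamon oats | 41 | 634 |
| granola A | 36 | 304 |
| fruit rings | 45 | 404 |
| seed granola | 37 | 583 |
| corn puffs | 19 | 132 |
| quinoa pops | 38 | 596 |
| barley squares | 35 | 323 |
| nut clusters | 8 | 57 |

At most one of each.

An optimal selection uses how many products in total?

3

Best achievable weekly sales is 1301.
One optimal bundle: honey loops + cinnamon oats + seed granola (92 cm).
All optima have 3 products.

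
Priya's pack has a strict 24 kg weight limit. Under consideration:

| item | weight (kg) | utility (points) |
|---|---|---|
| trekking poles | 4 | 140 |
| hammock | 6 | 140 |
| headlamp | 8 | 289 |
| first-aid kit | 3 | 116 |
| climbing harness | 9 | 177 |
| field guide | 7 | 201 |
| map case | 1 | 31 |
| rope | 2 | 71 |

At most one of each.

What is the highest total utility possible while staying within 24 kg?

A density-first pass picks trekking poles + hammock + headlamp + first-aid kit + map case + rope — 787 at 24 kg.
Replace hammock and map case with field guide: the trade gains 30 net, giving 817 at 24 kg.

817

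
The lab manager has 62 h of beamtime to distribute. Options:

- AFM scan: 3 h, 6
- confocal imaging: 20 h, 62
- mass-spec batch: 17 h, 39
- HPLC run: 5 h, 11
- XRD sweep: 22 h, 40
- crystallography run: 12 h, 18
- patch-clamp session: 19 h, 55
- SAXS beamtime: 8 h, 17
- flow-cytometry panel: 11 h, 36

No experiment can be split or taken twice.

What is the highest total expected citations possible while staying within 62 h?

Density check — flow-cytometry panel 3.27, confocal imaging 3.10, patch-clamp session 2.89 are the best per h.
Greedy by ratio would take AFM scan + confocal imaging + HPLC run + patch-clamp session + flow-cytometry panel: 58 h used, total 170.
Replace HPLC run with SAXS beamtime: the trade gains 6 net, giving 176 at 61 h.
Next best is confocal imaging + crystallography run + patch-clamp session + flow-cytometry panel at 171 (62 h) — short by 5.

176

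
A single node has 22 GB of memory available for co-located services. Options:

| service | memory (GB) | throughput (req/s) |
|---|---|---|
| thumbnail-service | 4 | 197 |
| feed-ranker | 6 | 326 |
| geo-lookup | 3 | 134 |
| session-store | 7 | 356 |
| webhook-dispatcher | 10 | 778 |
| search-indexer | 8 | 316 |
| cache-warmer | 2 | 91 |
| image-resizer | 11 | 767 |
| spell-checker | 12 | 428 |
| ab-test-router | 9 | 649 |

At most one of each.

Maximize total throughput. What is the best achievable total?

Ranking by ratio (throughput/GB): webhook-dispatcher 77.80, ab-test-router 72.11, image-resizer 69.73.
The ratio heuristic lands on webhook-dispatcher + cache-warmer + ab-test-router (1518) but leaves 1 GB idle.
The 2 GB tied up in cache-warmer is better spent on geo-lookup — total rises to 1561 (22 GB).
The closest alternative, webhook-dispatcher + image-resizer, reaches only 1545.

1561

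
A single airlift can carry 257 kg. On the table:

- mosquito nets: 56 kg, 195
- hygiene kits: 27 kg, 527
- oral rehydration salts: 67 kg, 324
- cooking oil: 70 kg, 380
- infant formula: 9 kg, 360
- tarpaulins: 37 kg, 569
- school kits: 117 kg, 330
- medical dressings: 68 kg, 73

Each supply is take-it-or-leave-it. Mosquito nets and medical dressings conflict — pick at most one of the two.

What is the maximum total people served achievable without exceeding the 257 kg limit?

2160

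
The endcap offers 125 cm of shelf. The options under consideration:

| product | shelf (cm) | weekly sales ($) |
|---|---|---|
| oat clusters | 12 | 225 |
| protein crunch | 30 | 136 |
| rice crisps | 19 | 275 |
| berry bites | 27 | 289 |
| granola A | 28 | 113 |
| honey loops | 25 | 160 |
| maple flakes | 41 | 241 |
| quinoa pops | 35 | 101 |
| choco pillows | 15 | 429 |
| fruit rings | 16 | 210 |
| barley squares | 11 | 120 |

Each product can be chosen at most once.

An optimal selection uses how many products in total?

Best achievable weekly sales is 1708.
One optimal bundle: oat clusters + rice crisps + berry bites + honey loops + choco pillows + fruit rings + barley squares (125 cm).
Every optimal selection uses 7 products.

7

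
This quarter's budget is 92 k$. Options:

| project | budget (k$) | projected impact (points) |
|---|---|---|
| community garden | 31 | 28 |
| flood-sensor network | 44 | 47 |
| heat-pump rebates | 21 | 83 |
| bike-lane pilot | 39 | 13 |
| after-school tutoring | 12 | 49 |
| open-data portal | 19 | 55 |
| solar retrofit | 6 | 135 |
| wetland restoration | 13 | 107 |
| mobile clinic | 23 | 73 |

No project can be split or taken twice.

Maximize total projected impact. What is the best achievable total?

Greedy by ratio would take heat-pump rebates + after-school tutoring + solar retrofit + wetland restoration + mobile clinic: 75 k$ used, total 447.
The 12 k$ tied up in after-school tutoring is better spent on open-data portal — total rises to 453 (82 k$).
Next best is heat-pump rebates + after-school tutoring + solar retrofit + wetland restoration + mobile clinic at 447 (75 k$) — short by 6.

453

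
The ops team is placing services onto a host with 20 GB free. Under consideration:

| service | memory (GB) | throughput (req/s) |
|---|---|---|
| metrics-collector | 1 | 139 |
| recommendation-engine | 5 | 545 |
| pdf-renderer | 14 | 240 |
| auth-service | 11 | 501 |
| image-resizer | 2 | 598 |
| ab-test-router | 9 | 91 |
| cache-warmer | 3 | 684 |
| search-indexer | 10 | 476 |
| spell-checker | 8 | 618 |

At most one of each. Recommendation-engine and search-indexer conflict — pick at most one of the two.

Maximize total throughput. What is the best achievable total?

2584

Taking metrics-collector + recommendation-engine + image-resizer + cache-warmer + spell-checker: 19 GB used, 2584 in throughput.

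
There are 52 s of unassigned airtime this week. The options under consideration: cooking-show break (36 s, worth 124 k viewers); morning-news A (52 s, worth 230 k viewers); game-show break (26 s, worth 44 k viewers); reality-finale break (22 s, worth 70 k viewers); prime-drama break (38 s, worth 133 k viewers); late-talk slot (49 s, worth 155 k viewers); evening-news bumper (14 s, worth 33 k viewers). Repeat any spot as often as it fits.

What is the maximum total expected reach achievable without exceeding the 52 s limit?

230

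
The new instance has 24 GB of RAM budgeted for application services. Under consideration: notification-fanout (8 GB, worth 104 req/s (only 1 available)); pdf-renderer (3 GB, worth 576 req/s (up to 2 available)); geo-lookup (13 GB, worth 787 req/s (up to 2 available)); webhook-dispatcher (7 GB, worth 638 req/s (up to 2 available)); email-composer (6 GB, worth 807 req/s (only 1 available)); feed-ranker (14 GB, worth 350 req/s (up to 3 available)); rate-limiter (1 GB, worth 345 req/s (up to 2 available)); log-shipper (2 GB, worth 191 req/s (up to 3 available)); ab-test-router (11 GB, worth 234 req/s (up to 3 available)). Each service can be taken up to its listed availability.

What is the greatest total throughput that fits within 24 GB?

3478

Taking the top-ratio services first gives 2×pdf-renderer + email-composer + 2×rate-limiter + 3×log-shipper for 3222 (20 GB).
The 4 GB tied up in 2×log-shipper is better spent on webhook-dispatcher — total rises to 3478 (23 GB).
Every other selection either busts 24 GB or exceeds an availability limit or fails to beat 3478.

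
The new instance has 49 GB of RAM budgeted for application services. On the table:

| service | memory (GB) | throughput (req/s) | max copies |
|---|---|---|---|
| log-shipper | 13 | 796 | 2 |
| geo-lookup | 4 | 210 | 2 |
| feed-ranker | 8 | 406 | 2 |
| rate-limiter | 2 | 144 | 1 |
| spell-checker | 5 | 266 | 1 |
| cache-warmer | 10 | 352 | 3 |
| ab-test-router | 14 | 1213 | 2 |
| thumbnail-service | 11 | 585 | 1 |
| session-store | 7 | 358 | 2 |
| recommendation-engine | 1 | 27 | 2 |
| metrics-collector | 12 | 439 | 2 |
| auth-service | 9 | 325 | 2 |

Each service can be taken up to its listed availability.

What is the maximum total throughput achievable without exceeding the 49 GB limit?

Ranking by ratio (throughput/GB): ab-test-router 86.64, rate-limiter 72.00, log-shipper 61.23.
The ratio ordering already packs tightly: log-shipper + rate-limiter + spell-checker + 2×ab-test-router + recommendation-engine, 49 GB, 3659.
Every other selection either busts 49 GB or exceeds an availability limit or fails to beat 3659.

3659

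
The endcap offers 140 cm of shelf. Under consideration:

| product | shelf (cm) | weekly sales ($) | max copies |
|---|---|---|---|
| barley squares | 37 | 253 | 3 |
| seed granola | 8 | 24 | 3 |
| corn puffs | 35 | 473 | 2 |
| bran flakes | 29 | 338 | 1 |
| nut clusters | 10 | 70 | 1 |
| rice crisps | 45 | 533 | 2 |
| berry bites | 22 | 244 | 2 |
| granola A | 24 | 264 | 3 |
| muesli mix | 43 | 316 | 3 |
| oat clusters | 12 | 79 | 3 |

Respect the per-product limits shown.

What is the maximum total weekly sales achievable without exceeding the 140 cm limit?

A density-first pass picks 2×corn puffs + rice crisps + berry bites — 1723 at 137 cm.
Dropping berry bites frees 22 cm; slotting in granola A (24 cm) lifts the total to 1743 at 139 cm.

1743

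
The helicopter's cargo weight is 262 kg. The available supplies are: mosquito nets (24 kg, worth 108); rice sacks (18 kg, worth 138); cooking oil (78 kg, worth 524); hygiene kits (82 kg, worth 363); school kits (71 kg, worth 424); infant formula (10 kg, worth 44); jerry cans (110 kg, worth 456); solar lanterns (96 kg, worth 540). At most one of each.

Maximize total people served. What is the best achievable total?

1532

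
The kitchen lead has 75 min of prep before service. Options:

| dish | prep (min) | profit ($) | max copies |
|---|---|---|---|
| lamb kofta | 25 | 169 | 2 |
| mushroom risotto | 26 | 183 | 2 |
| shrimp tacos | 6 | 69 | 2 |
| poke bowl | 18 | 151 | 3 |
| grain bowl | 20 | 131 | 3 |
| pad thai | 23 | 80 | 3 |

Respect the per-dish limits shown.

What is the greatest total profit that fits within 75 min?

Taking the top-ratio dishes first gives 2×shrimp tacos + 3×poke bowl for 591 (66 min).
Dropping poke bowl frees 18 min; slotting in mushroom risotto (26 min) lifts the total to 623 at 74 min.
The spare 1 min is too small for any remaining dish, and no exchange beats 623.

623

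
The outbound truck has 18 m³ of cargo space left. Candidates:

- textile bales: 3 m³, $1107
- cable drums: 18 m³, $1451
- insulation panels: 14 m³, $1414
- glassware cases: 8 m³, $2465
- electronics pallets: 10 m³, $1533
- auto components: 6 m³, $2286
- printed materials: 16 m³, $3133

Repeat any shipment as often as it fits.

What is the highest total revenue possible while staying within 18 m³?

6858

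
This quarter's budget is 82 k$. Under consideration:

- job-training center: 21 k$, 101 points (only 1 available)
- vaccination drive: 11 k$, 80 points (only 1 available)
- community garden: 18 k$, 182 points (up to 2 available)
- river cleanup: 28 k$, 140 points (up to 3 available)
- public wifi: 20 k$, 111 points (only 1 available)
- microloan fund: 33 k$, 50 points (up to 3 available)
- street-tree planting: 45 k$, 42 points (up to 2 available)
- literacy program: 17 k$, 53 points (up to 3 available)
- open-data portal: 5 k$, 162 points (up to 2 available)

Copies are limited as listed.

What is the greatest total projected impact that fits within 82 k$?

Vaccination drive + 2×community garden + public wifi + 2×open-data portal uses 77 of the 82 k$ and totals 879.
Nothing else within 82 k$ beats 879.

879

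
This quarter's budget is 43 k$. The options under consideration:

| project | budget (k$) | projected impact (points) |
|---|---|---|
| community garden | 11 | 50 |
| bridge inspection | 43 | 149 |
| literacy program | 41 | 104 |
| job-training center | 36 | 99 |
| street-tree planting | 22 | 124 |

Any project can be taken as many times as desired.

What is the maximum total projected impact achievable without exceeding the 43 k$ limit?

Ranking by ratio (projected impact/k$): street-tree planting 5.64, community garden 4.55, bridge inspection 3.47, job-training center 2.75.
The ratio ordering already packs tightly: community garden + street-tree planting, 33 k$, 174.

174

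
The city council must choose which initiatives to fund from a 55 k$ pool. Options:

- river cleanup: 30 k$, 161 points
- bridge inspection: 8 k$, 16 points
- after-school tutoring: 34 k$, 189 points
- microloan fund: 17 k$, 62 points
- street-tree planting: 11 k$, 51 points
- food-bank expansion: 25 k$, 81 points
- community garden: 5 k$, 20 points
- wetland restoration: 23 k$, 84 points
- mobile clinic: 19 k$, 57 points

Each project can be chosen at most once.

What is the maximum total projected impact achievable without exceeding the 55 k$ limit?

After-school tutoring + street-tree planting + community garden uses 50 of the 55 k$ and totals 260.
An exhaustive check of the 512 subsets confirms 260.

260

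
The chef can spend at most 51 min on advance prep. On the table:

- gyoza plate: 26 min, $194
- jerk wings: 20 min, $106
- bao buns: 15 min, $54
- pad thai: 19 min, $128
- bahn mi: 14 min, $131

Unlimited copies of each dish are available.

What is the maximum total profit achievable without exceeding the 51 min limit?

393

Best packing: 3×bahn mi — 42 min, 393 total.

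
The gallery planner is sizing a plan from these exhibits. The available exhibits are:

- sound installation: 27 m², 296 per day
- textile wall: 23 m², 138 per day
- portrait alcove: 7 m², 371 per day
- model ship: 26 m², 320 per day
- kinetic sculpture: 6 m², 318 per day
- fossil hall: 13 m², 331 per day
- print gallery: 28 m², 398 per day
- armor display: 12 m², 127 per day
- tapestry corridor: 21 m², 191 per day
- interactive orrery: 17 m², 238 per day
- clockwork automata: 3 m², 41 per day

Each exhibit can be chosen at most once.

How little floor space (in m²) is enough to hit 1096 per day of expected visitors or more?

Minimise m² subject to total expected visitors ≥ 1096.
Taking portrait alcove + kinetic sculpture + fossil hall + armor display gives 1147 (≥ 1096) for 38 m².
Below 38 m² the best achievable stays under 1096.

38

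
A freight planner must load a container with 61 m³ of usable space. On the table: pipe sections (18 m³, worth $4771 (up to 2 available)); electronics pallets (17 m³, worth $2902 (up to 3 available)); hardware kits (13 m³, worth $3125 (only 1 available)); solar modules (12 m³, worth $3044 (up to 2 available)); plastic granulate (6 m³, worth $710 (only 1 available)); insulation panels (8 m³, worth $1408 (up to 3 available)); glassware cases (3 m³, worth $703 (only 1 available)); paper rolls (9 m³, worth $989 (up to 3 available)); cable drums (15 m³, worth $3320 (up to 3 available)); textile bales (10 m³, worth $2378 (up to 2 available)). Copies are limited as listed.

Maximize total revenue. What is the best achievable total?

15711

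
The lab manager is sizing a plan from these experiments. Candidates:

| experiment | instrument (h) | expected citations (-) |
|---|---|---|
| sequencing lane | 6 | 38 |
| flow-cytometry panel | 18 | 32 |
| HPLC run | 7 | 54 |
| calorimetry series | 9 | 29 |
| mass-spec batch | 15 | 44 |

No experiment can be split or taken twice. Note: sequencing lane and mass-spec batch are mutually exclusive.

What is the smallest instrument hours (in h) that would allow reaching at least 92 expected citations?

13

Look for the lowest-instrument combination reaching 92.
sequencing lane + HPLC run: 92 expected citations at 13 h.
Any bundle with less than 13 h falls short of 92.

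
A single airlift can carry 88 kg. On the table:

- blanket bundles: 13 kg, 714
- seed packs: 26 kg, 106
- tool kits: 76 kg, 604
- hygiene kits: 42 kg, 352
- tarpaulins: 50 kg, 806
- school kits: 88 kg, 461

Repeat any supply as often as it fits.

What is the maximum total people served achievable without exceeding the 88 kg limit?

4284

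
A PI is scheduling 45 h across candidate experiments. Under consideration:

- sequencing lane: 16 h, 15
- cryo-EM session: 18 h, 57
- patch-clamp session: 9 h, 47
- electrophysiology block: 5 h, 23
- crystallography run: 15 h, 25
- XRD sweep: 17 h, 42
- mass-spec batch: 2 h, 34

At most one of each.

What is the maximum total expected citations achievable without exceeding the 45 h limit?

Filling by ratio: cryo-EM session + patch-clamp session + electrophysiology block + mass-spec batch for 161, with 11 h left unused.
The 5 h tied up in electrophysiology block is better spent on crystallography run — total rises to 163 (44 h).

163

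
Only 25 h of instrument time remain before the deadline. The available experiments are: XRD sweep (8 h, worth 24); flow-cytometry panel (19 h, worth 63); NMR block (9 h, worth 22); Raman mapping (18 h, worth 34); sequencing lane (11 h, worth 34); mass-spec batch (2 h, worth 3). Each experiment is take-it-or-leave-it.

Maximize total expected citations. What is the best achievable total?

66

The ratio ordering already packs tightly: flow-cytometry panel + mass-spec batch, 21 h, 66.
The closest alternative, flow-cytometry panel, reaches only 63.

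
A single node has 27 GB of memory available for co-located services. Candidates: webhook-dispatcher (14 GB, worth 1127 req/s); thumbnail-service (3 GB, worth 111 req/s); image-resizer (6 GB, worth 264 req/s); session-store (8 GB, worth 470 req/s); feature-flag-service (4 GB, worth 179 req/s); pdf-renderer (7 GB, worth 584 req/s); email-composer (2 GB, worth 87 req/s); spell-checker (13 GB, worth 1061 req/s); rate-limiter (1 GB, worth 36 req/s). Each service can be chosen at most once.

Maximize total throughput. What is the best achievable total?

By throughput per GB: pdf-renderer 83.43, spell-checker 81.62, webhook-dispatcher 80.50 lead.
Taking the top-ratio services first gives feature-flag-service + pdf-renderer + email-composer + spell-checker + rate-limiter for 1947 (27 GB).
A better packing is webhook-dispatcher + spell-checker: 27 GB, total 2188.

2188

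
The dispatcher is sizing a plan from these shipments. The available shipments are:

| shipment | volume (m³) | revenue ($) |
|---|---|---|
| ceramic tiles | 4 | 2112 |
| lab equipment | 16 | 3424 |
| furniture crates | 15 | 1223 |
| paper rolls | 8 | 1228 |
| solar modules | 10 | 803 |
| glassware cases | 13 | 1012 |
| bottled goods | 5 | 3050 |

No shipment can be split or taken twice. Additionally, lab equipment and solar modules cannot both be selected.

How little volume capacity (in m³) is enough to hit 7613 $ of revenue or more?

25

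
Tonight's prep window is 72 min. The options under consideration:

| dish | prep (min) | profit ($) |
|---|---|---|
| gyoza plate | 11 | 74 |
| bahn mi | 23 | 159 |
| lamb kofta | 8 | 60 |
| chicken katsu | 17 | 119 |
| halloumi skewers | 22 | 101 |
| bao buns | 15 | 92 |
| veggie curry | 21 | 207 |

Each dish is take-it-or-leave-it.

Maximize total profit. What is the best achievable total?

559

By profit per min: veggie curry 9.86, lamb kofta 7.50, chicken katsu 7.00 lead.
A density-first pass picks bahn mi + lamb kofta + chicken katsu + veggie curry — 545 at 69 min.
Dropping lamb kofta frees 8 min; slotting in gyoza plate (11 min) lifts the total to 559 at 72 min.
The closest alternative, gyoza plate + lamb kofta + chicken katsu + bao buns + veggie curry, reaches only 552.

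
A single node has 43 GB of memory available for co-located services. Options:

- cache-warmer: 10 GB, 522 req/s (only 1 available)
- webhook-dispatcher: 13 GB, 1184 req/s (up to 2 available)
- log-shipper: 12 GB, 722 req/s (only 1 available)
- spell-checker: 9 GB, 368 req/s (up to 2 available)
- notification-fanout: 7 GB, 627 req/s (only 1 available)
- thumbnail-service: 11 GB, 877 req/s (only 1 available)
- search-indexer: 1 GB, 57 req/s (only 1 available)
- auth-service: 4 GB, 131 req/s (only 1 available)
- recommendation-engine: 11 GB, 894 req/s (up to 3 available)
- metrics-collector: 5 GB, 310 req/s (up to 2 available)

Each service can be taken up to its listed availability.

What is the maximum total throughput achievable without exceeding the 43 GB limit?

By throughput per GB: webhook-dispatcher 91.08, notification-fanout 89.57, recommendation-engine 81.27, thumbnail-service 79.73 lead.
Taking the top-ratio services first gives 2×webhook-dispatcher + notification-fanout + 2×metrics-collector for 3615 (43 GB).
The 23 GB tied up in webhook-dispatcher and 2×metrics-collector is better spent on search-indexer + 2×recommendation-engine — total rises to 3656 (43 GB).
That's the maximum — no swap from here does better than 3656.

3656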